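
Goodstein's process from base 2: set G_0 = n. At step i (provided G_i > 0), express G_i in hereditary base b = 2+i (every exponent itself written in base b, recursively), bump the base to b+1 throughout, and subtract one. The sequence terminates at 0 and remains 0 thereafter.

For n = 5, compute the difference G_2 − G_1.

5 —HB2→ 2^2 + 1 —bump→ 3^3 + 1 = 28 —(−1)→ 27
27 —HB3→ 3^3 —bump→ 4^4 = 256 —(−1)→ 255

228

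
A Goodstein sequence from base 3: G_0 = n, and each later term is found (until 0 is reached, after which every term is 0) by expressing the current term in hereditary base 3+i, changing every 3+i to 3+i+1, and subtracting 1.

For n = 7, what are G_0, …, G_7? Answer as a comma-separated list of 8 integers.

base 3: 7 = 2·3 + 1; at 4: 2·4 + 1 = 9; next = 8
base 4: 8 = 2·4; at 5: 2·5 = 10; next = 9
base 5: 9 = 5 + 4; at 6: 6 + 4 = 10; next = 9
base 6: 9 = 6 + 3; at 7: 7 + 3 = 10; next = 9
base 7: 9 = 7 + 2; at 8: 8 + 2 = 10; next = 9
base 8: 9 = 8 + 1; at 9: 9 + 1 = 10; next = 9
base 9: 9 = 9; at 10: 10 = 10; next = 9

7, 8, 9, 9, 9, 9, 9, 9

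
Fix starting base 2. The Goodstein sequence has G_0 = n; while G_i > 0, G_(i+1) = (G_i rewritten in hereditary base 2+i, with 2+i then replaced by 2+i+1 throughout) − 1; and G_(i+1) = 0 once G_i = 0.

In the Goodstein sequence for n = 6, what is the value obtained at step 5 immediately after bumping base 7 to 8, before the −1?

(0) 6|_2 = 2^2 + 2 ↦ 3^3 + 3|_3 = 30 ⇒ 29
(1) 29|_3 = 3^3 + 2 ↦ 4^4 + 2|_4 = 258 ⇒ 257
(2) 257|_4 = 4^4 + 1 ↦ 5^5 + 1|_5 = 3126 ⇒ 3125
(3) 3125|_5 = 5^5 ↦ 6^6|_6 = 46656 ⇒ 46655
(4) 46655|_6 = 5·6^5 + 5·6^4 + 5·6^3 + 5·6^2 + 5·6 + 5 ↦ 5·7^5 + 5·7^4 + 5·7^3 + 5·7^2 + 5·7 + 5|_7 = 98040 ⇒ 98039
(5) 98039|_7 = 5·7^5 + 5·7^4 + 5·7^3 + 5·7^2 + 5·7 + 4 ↦ 5·8^5 + 5·8^4 + 5·8^3 + 5·8^2 + 5·8 + 4|_8 = 187244 ⇒ 187243

187244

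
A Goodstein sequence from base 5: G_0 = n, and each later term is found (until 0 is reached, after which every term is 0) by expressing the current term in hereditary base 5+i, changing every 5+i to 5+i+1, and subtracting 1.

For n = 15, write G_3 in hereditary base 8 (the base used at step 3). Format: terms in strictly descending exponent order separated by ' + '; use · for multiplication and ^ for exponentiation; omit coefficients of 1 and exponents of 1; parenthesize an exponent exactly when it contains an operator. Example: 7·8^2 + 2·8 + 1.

2·8 + 3

(0) 15|_5 = 3·5 ↦ 3·6|_6 = 18 ⇒ 17
(1) 17|_6 = 2·6 + 5 ↦ 2·7 + 5|_7 = 19 ⇒ 18
(2) 18|_7 = 2·7 + 4 ↦ 2·8 + 4|_8 = 20 ⇒ 19
(3) 19|_8 = 2·8 + 3 ↦ 2·9 + 3|_9 = 21 ⇒ 20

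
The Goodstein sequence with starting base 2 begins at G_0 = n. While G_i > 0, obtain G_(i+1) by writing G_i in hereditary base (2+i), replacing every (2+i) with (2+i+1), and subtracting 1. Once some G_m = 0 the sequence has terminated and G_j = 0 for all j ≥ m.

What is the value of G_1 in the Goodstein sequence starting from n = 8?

(0) 8|_2 = 2^(2 + 1) ↦ 3^(3 + 1)|_3 = 81 ⇒ 80
(1) 80|_3 = 2·3^3 + 2·3^2 + 2·3 + 2 ↦ 2·4^4 + 2·4^2 + 2·4 + 2|_4 = 554 ⇒ 553

80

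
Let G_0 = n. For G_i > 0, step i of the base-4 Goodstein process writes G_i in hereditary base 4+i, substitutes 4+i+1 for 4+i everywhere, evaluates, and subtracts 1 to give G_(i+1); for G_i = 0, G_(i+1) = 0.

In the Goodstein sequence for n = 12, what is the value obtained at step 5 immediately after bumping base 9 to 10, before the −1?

20

(0) 12|_4 = 3·4 ↦ 3·5|_5 = 15 ⇒ 14
(1) 14|_5 = 2·5 + 4 ↦ 2·6 + 4|_6 = 16 ⇒ 15
(2) 15|_6 = 2·6 + 3 ↦ 2·7 + 3|_7 = 17 ⇒ 16
(3) 16|_7 = 2·7 + 2 ↦ 2·8 + 2|_8 = 18 ⇒ 17
(4) 17|_8 = 2·8 + 1 ↦ 2·9 + 1|_9 = 19 ⇒ 18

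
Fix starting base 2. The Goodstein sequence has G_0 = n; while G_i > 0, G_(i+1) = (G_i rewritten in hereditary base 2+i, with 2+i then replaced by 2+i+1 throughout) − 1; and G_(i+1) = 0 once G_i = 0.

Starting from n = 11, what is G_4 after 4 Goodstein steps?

11 —HB2→ 2^(2 + 1) + 2 + 1 —bump→ 3^(3 + 1) + 3 + 1 = 85 —(−1)→ 84
84 —HB3→ 3^(3 + 1) + 3 —bump→ 4^(4 + 1) + 4 = 1028 —(−1)→ 1027
1027 —HB4→ 4^(4 + 1) + 3 —bump→ 5^(5 + 1) + 3 = 15628 —(−1)→ 15627
15627 —HB5→ 5^(5 + 1) + 2 —bump→ 6^(6 + 1) + 2 = 279938 —(−1)→ 279937
279937 —HB6→ 6^(6 + 1) + 1 —bump→ 7^(7 + 1) + 1 = 5764802 —(−1)→ 5764801

279937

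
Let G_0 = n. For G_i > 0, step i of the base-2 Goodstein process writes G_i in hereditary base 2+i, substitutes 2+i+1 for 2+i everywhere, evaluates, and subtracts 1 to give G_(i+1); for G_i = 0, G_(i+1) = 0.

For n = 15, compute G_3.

18752

step 0: 15 = 2^(2 + 1) + 2^2 + 2 + 1; sub 3 for 2: 3^(3 + 1) + 3^3 + 3 + 1; = 112; G_1 = 112−1 = 111
step 1: 111 = 3^(3 + 1) + 3^3 + 3; sub 4 for 3: 4^(4 + 1) + 4^4 + 4; = 1284; G_2 = 1284−1 = 1283
step 2: 1283 = 4^(4 + 1) + 4^4 + 3; sub 5 for 4: 5^(5 + 1) + 5^5 + 3; = 18753; G_3 = 18753−1 = 18752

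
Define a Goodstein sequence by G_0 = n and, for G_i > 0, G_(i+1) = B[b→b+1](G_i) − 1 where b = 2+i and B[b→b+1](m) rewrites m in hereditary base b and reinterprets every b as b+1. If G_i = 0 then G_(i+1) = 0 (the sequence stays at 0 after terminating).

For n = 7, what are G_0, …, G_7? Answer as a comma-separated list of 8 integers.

7, 30, 259, 3127, 46657, 823543, 16777215, 37665879

step 0: 7 = 2^2 + 2 + 1; sub 3 for 2: 3^3 + 3 + 1; = 31; G_1 = 31−1 = 30
step 1: 30 = 3^3 + 3; sub 4 for 3: 4^4 + 4; = 260; G_2 = 260−1 = 259
step 2: 259 = 4^4 + 3; sub 5 for 4: 5^5 + 3; = 3128; G_3 = 3128−1 = 3127
step 3: 3127 = 5^5 + 2; sub 6 for 5: 6^6 + 2; = 46658; G_4 = 46658−1 = 46657
step 4: 46657 = 6^6 + 1; sub 7 for 6: 7^7 + 1; = 823544; G_5 = 823544−1 = 823543
step 5: 823543 = 7^7; sub 8 for 7: 8^8; = 16777216; G_6 = 16777216−1 = 16777215
step 6: 16777215 = 7·8^7 + 7·8^6 + 7·8^5 + 7·8^4 + 7·8^3 + 7·8^2 + 7·8 + 7; sub 9 for 8: 7·9^7 + 7·9^6 + 7·9^5 + 7·9^4 + 7·9^3 + 7·9^2 + 7·9 + 7; = 37665880; G_7 = 37665880−1 = 37665879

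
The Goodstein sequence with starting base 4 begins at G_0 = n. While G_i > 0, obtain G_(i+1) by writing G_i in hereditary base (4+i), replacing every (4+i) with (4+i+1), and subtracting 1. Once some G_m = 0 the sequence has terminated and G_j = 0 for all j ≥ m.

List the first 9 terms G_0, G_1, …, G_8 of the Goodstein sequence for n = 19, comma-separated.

19, 27, 37, 49, 63, 69, 75, 81, 87

19 —HB4→ 4^2 + 3 —bump→ 5^2 + 3 = 28 —(−1)→ 27
27 —HB5→ 5^2 + 2 —bump→ 6^2 + 2 = 38 —(−1)→ 37
37 —HB6→ 6^2 + 1 —bump→ 7^2 + 1 = 50 —(−1)→ 49
49 —HB7→ 7^2 —bump→ 8^2 = 64 —(−1)→ 63
63 —HB8→ 7·8 + 7 —bump→ 7·9 + 7 = 70 —(−1)→ 69
69 —HB9→ 7·9 + 6 —bump→ 7·10 + 6 = 76 —(−1)→ 75
75 —HB10→ 7·10 + 5 —bump→ 7·11 + 5 = 82 —(−1)→ 81
81 —HB11→ 7·11 + 4 —bump→ 7·12 + 4 = 88 —(−1)→ 87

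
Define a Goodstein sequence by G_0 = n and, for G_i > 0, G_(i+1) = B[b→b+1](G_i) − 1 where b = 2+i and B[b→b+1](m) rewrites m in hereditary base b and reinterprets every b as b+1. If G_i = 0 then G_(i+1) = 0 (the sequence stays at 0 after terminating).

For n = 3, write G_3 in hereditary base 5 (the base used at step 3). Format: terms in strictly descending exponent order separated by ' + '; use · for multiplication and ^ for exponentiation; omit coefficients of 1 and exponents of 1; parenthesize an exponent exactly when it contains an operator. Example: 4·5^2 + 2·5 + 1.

[0] 3 ≡ 2 + 1 (base 2). Lift 3: 4. −1: 3.
[1] 3 ≡ 3 (base 3). Lift 4: 4. −1: 3.
[2] 3 ≡ 3 (base 4). Lift 5: 3. −1: 2.
[3] 2 ≡ 2 (base 5). Lift 6: 2. −1: 1.

2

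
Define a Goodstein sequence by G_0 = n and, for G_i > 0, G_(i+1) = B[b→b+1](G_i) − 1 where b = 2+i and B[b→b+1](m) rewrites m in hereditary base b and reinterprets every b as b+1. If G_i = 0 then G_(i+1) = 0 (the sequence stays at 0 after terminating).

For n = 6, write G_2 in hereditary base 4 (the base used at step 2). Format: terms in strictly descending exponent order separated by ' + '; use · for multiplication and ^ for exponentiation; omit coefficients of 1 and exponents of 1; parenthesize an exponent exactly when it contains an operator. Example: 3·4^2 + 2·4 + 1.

[0] 6 ≡ 2^2 + 2 (base 2). Lift 3: 30. −1: 29.
[1] 29 ≡ 3^3 + 2 (base 3). Lift 4: 258. −1: 257.

4^4 + 1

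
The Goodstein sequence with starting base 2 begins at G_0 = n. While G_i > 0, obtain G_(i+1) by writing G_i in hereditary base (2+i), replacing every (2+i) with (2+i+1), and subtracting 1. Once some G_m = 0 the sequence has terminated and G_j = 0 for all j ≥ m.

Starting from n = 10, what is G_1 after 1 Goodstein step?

83

G_0 = 10. HB_2(10) = 2^(2 + 1) + 2. Bump = 84. G_1 = 83.
G_1 = 83. HB_3(83) = 3^(3 + 1) + 2. Bump = 1026. G_2 = 1025.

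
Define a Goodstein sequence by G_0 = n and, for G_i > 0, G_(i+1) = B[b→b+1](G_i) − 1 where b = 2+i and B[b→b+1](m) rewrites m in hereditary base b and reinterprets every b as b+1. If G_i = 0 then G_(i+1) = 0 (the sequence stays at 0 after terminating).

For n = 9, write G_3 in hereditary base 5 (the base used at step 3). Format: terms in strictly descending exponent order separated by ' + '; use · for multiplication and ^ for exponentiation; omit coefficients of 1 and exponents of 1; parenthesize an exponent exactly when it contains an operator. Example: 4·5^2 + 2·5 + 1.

3·5^5 + 3·5^3 + 3·5^2 + 3·5 + 2

step 0: 9 = 2^(2 + 1) + 1; sub 3 for 2: 3^(3 + 1) + 1; = 82; G_1 = 82−1 = 81
step 1: 81 = 3^(3 + 1); sub 4 for 3: 4^(4 + 1); = 1024; G_2 = 1024−1 = 1023
step 2: 1023 = 3·4^4 + 3·4^3 + 3·4^2 + 3·4 + 3; sub 5 for 4: 3·5^5 + 3·5^3 + 3·5^2 + 3·5 + 3; = 9843; G_3 = 9843−1 = 9842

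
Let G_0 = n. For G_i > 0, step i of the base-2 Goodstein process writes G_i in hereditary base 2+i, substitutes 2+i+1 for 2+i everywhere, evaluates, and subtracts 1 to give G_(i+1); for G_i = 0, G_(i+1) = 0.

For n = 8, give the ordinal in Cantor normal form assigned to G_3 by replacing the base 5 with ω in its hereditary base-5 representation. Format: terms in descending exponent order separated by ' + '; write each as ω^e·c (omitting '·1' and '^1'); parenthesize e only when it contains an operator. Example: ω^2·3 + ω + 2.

i=0: 8 = 2^(2 + 1) (b=2); 2→3: 3^(3 + 1) = 81; 81−1 = 80
i=1: 80 = 2·3^3 + 2·3^2 + 2·3 + 2 (b=3); 3→4: 2·4^4 + 2·4^2 + 2·4 + 2 = 554; 554−1 = 553
i=2: 553 = 2·4^4 + 2·4^2 + 2·4 + 1 (b=4); 4→5: 2·5^5 + 2·5^2 + 2·5 + 1 = 6311; 6311−1 = 6310
i=3: 6310 = 2·5^5 + 2·5^2 + 2·5 (b=5); 5→6: 2·6^6 + 2·6^2 + 2·6 = 93396; 93396−1 = 93395

ω^ω·2 + ω^2·2 + ω·2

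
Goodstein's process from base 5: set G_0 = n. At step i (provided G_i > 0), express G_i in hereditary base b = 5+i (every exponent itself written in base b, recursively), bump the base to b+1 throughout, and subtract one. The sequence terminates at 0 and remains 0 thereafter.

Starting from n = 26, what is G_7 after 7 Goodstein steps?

73

26 —HB5→ 5^2 + 1 —bump→ 6^2 + 1 = 37 —(−1)→ 36
36 —HB6→ 6^2 —bump→ 7^2 = 49 —(−1)→ 48
48 —HB7→ 6·7 + 6 —bump→ 6·8 + 6 = 54 —(−1)→ 53
53 —HB8→ 6·8 + 5 —bump→ 6·9 + 5 = 59 —(−1)→ 58
58 —HB9→ 6·9 + 4 —bump→ 6·10 + 4 = 64 —(−1)→ 63
63 —HB10→ 6·10 + 3 —bump→ 6·11 + 3 = 69 —(−1)→ 68
68 —HB11→ 6·11 + 2 —bump→ 6·12 + 2 = 74 —(−1)→ 73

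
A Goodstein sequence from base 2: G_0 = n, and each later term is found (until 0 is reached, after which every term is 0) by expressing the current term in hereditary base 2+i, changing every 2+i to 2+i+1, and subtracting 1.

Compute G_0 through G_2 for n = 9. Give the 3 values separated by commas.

(0) 9|_2 = 2^(2 + 1) + 1 ↦ 3^(3 + 1) + 1|_3 = 82 ⇒ 81
(1) 81|_3 = 3^(3 + 1) ↦ 4^(4 + 1)|_4 = 1024 ⇒ 1023

9, 81, 1023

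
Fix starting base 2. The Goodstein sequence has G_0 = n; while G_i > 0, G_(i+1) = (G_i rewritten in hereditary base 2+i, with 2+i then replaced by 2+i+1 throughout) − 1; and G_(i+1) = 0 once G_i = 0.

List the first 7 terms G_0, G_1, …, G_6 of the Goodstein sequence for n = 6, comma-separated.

[0] 6 ≡ 2^2 + 2 (base 2). Lift 3: 30. −1: 29.
[1] 29 ≡ 3^3 + 2 (base 3). Lift 4: 258. −1: 257.
[2] 257 ≡ 4^4 + 1 (base 4). Lift 5: 3126. −1: 3125.
[3] 3125 ≡ 5^5 (base 5). Lift 6: 46656. −1: 46655.
[4] 46655 ≡ 5·6^5 + 5·6^4 + 5·6^3 + 5·6^2 + 5·6 + 5 (base 6). Lift 7: 98040. −1: 98039.
[5] 98039 ≡ 5·7^5 + 5·7^4 + 5·7^3 + 5·7^2 + 5·7 + 4 (base 7). Lift 8: 187244. −1: 187243.

6, 29, 257, 3125, 46655, 98039, 187243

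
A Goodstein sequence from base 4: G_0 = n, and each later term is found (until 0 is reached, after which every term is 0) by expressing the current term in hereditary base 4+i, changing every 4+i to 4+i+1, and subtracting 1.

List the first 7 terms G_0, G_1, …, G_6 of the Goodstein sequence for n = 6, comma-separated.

[0] 6 ≡ 4 + 2 (base 4). Lift 5: 7. −1: 6.
[1] 6 ≡ 5 + 1 (base 5). Lift 6: 7. −1: 6.
[2] 6 ≡ 6 (base 6). Lift 7: 7. −1: 6.
[3] 6 ≡ 6 (base 7). Lift 8: 6. −1: 5.
[4] 5 ≡ 5 (base 8). Lift 9: 5. −1: 4.
[5] 4 ≡ 4 (base 9). Lift 10: 4. −1: 3.

6, 6, 6, 6, 5, 4, 3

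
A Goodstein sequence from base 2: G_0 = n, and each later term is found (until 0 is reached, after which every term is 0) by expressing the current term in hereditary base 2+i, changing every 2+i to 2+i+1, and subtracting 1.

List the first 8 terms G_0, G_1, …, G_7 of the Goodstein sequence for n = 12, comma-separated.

12, 107, 1065, 15685, 280019, 5764910, 134217867, 3486784574

step 0: 12 = 2^(2 + 1) + 2^2; sub 3 for 2: 3^(3 + 1) + 3^3; = 108; G_1 = 108−1 = 107
step 1: 107 = 3^(3 + 1) + 2·3^2 + 2·3 + 2; sub 4 for 3: 4^(4 + 1) + 2·4^2 + 2·4 + 2; = 1066; G_2 = 1066−1 = 1065
step 2: 1065 = 4^(4 + 1) + 2·4^2 + 2·4 + 1; sub 5 for 4: 5^(5 + 1) + 2·5^2 + 2·5 + 1; = 15686; G_3 = 15686−1 = 15685
step 3: 15685 = 5^(5 + 1) + 2·5^2 + 2·5; sub 6 for 5: 6^(6 + 1) + 2·6^2 + 2·6; = 280020; G_4 = 280020−1 = 280019
step 4: 280019 = 6^(6 + 1) + 2·6^2 + 6 + 5; sub 7 for 6: 7^(7 + 1) + 2·7^2 + 7 + 5; = 5764911; G_5 = 5764911−1 = 5764910
step 5: 5764910 = 7^(7 + 1) + 2·7^2 + 7 + 4; sub 8 for 7: 8^(8 + 1) + 2·8^2 + 8 + 4; = 134217868; G_6 = 134217868−1 = 134217867
step 6: 134217867 = 8^(8 + 1) + 2·8^2 + 8 + 3; sub 9 for 8: 9^(9 + 1) + 2·9^2 + 9 + 3; = 3486784575; G_7 = 3486784575−1 = 3486784574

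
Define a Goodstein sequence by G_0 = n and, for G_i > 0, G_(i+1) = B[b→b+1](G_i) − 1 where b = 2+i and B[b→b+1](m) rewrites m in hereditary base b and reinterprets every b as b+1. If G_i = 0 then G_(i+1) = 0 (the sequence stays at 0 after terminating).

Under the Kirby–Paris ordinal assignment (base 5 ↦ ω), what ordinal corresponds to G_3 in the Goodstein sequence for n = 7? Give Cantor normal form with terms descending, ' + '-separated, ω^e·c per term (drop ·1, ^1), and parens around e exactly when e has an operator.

(0) 7|_2 = 2^2 + 2 + 1 ↦ 3^3 + 3 + 1|_3 = 31 ⇒ 30
(1) 30|_3 = 3^3 + 3 ↦ 4^4 + 4|_4 = 260 ⇒ 259
(2) 259|_4 = 4^4 + 3 ↦ 5^5 + 3|_5 = 3128 ⇒ 3127
(3) 3127|_5 = 5^5 + 2 ↦ 6^6 + 2|_6 = 46658 ⇒ 46657

ω^ω + 2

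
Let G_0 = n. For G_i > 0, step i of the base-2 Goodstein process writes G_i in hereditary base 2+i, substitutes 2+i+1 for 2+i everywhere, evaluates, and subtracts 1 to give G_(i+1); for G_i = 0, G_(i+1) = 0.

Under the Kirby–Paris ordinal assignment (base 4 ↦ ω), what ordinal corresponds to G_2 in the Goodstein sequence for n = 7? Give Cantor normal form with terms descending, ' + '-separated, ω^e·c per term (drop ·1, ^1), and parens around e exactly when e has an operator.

G_0 = 7. HB_2(7) = 2^2 + 2 + 1. Bump = 31. G_1 = 30.
G_1 = 30. HB_3(30) = 3^3 + 3. Bump = 260. G_2 = 259.
G_2 = 259. HB_4(259) = 4^4 + 3. Bump = 3128. G_3 = 3127.

ω^ω + 3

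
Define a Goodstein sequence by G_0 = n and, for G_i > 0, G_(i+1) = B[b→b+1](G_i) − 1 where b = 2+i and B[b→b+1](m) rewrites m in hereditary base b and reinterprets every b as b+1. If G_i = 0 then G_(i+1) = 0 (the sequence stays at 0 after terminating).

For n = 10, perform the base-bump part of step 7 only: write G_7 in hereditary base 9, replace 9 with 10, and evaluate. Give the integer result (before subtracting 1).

50000555552

step 0: 10 = 2^(2 + 1) + 2; sub 3 for 2: 3^(3 + 1) + 3; = 84; G_1 = 84−1 = 83
step 1: 83 = 3^(3 + 1) + 2; sub 4 for 3: 4^(4 + 1) + 2; = 1026; G_2 = 1026−1 = 1025
step 2: 1025 = 4^(4 + 1) + 1; sub 5 for 4: 5^(5 + 1) + 1; = 15626; G_3 = 15626−1 = 15625
step 3: 15625 = 5^(5 + 1); sub 6 for 5: 6^(6 + 1); = 279936; G_4 = 279936−1 = 279935
step 4: 279935 = 5·6^6 + 5·6^5 + 5·6^4 + 5·6^3 + 5·6^2 + 5·6 + 5; sub 7 for 6: 5·7^7 + 5·7^5 + 5·7^4 + 5·7^3 + 5·7^2 + 5·7 + 5; = 4215755; G_5 = 4215755−1 = 4215754
step 5: 4215754 = 5·7^7 + 5·7^5 + 5·7^4 + 5·7^3 + 5·7^2 + 5·7 + 4; sub 8 for 7: 5·8^8 + 5·8^5 + 5·8^4 + 5·8^3 + 5·8^2 + 5·8 + 4; = 84073324; G_6 = 84073324−1 = 84073323
step 6: 84073323 = 5·8^8 + 5·8^5 + 5·8^4 + 5·8^3 + 5·8^2 + 5·8 + 3; sub 9 for 8: 5·9^9 + 5·9^5 + 5·9^4 + 5·9^3 + 5·9^2 + 5·9 + 3; = 1937434593; G_7 = 1937434593−1 = 1937434592
step 7: 1937434592 = 5·9^9 + 5·9^5 + 5·9^4 + 5·9^3 + 5·9^2 + 5·9 + 2; sub 10 for 9: 5·10^10 + 5·10^5 + 5·10^4 + 5·10^3 + 5·10^2 + 5·10 + 2; = 50000555552; G_8 = 50000555552−1 = 50000555551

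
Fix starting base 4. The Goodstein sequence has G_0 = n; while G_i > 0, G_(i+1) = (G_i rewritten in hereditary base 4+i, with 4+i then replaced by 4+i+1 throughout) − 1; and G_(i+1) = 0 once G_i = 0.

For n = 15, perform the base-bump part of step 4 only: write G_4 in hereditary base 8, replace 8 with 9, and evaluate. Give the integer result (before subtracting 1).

25

[0] 15 ≡ 3·4 + 3 (base 4). Lift 5: 18. −1: 17.
[1] 17 ≡ 3·5 + 2 (base 5). Lift 6: 20. −1: 19.
[2] 19 ≡ 3·6 + 1 (base 6). Lift 7: 22. −1: 21.
[3] 21 ≡ 3·7 (base 7). Lift 8: 24. −1: 23.
[4] 23 ≡ 2·8 + 7 (base 8). Lift 9: 25. −1: 24.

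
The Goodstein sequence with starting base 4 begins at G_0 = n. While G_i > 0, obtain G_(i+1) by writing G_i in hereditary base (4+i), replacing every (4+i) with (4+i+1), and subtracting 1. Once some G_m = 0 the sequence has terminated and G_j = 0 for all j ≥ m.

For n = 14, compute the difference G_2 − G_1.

G_0 = 14. HB_4(14) = 3·4 + 2. Bump = 17. G_1 = 16.
G_1 = 16. HB_5(16) = 3·5 + 1. Bump = 19. G_2 = 18.

2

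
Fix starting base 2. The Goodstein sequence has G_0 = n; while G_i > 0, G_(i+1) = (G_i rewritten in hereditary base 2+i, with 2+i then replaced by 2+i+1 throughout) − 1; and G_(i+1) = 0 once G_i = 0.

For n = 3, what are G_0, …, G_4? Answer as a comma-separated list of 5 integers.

step 0: 3 = 2 + 1; sub 3 for 2: 3 + 1; = 4; G_1 = 4−1 = 3
step 1: 3 = 3; sub 4 for 3: 4; = 4; G_2 = 4−1 = 3
step 2: 3 = 3; sub 5 for 4: 3; = 3; G_3 = 3−1 = 2
step 3: 2 = 2; sub 6 for 5: 2; = 2; G_4 = 2−1 = 1

3, 3, 3, 2, 1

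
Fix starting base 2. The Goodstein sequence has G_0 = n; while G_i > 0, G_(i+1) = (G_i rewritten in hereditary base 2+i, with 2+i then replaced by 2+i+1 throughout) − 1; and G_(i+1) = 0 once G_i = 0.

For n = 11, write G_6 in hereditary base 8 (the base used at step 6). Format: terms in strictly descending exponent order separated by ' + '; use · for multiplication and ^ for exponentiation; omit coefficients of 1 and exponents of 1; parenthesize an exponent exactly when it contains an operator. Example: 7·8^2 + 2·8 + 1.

7·8^8 + 7·8^7 + 7·8^6 + 7·8^5 + 7·8^4 + 7·8^3 + 7·8^2 + 7·8 + 7

G_0 = 11. HB_2(11) = 2^(2 + 1) + 2 + 1. Bump = 85. G_1 = 84.
G_1 = 84. HB_3(84) = 3^(3 + 1) + 3. Bump = 1028. G_2 = 1027.
G_2 = 1027. HB_4(1027) = 4^(4 + 1) + 3. Bump = 15628. G_3 = 15627.
G_3 = 15627. HB_5(15627) = 5^(5 + 1) + 2. Bump = 279938. G_4 = 279937.
G_4 = 279937. HB_6(279937) = 6^(6 + 1) + 1. Bump = 5764802. G_5 = 5764801.
G_5 = 5764801. HB_7(5764801) = 7^(7 + 1). Bump = 134217728. G_6 = 134217727.
G_6 = 134217727. HB_8(134217727) = 7·8^8 + 7·8^7 + 7·8^6 + 7·8^5 + 7·8^4 + 7·8^3 + 7·8^2 + 7·8 + 7. Bump = 2749609303. G_7 = 2749609302.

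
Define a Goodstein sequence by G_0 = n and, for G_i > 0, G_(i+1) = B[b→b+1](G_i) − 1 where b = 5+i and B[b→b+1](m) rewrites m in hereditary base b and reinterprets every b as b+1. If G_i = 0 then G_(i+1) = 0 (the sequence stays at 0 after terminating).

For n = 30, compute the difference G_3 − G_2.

14

G_0=30  [base 5] 5^2 + 5  →[5↦6]→  6^2 + 6 = 42  −1 ⇒ G_1=41
G_1=41  [base 6] 6^2 + 5  →[6↦7]→  7^2 + 5 = 54  −1 ⇒ G_2=53
G_2=53  [base 7] 7^2 + 4  →[7↦8]→  8^2 + 4 = 68  −1 ⇒ G_3=67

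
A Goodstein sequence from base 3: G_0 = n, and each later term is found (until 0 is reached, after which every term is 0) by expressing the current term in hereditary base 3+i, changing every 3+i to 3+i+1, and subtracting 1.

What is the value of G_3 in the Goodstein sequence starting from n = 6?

7

6 —HB3→ 2·3 —bump→ 2·4 = 8 —(−1)→ 7
7 —HB4→ 4 + 3 —bump→ 5 + 3 = 8 —(−1)→ 7
7 —HB5→ 5 + 2 —bump→ 6 + 2 = 8 —(−1)→ 7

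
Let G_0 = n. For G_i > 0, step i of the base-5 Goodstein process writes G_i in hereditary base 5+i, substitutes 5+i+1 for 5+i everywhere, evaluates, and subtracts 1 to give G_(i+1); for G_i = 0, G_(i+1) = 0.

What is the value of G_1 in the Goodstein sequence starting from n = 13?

step 0: 13 = 2·5 + 3; sub 6 for 5: 2·6 + 3; = 15; G_1 = 15−1 = 14
step 1: 14 = 2·6 + 2; sub 7 for 6: 2·7 + 2; = 16; G_2 = 16−1 = 15

14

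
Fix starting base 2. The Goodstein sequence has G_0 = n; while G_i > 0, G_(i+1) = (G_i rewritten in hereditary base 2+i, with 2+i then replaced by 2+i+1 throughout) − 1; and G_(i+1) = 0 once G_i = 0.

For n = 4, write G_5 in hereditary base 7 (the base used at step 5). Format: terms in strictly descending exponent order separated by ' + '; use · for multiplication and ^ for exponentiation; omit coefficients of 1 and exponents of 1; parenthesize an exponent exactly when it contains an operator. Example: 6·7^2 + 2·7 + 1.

i=0: 4 = 2^2 (b=2); 2→3: 3^3 = 27; 27−1 = 26
i=1: 26 = 2·3^2 + 2·3 + 2 (b=3); 3→4: 2·4^2 + 2·4 + 2 = 42; 42−1 = 41
i=2: 41 = 2·4^2 + 2·4 + 1 (b=4); 4→5: 2·5^2 + 2·5 + 1 = 61; 61−1 = 60
i=3: 60 = 2·5^2 + 2·5 (b=5); 5→6: 2·6^2 + 2·6 = 84; 84−1 = 83
i=4: 83 = 2·6^2 + 6 + 5 (b=6); 6→7: 2·7^2 + 7 + 5 = 110; 110−1 = 109
i=5: 109 = 2·7^2 + 7 + 4 (b=7); 7→8: 2·8^2 + 8 + 4 = 140; 140−1 = 139

2·7^2 + 7 + 4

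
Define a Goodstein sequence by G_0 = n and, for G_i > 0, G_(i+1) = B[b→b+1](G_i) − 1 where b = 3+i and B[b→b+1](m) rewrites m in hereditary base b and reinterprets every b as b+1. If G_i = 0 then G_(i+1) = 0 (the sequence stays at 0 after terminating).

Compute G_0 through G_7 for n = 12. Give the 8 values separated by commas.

12, 19, 27, 37, 49, 63, 69, 75

base 3: 12 = 3^2 + 3; at 4: 4^2 + 4 = 20; next = 19
base 4: 19 = 4^2 + 3; at 5: 5^2 + 3 = 28; next = 27
base 5: 27 = 5^2 + 2; at 6: 6^2 + 2 = 38; next = 37
base 6: 37 = 6^2 + 1; at 7: 7^2 + 1 = 50; next = 49
base 7: 49 = 7^2; at 8: 8^2 = 64; next = 63
base 8: 63 = 7·8 + 7; at 9: 7·9 + 7 = 70; next = 69
base 9: 69 = 7·9 + 6; at 10: 7·10 + 6 = 76; next = 75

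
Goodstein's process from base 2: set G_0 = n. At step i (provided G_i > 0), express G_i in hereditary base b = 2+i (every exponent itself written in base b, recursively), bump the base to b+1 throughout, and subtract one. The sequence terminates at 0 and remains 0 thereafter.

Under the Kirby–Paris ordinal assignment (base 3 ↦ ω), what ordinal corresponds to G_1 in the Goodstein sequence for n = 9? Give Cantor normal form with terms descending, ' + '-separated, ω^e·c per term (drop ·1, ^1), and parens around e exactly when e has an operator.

step 0: 9 = 2^(2 + 1) + 1; sub 3 for 2: 3^(3 + 1) + 1; = 82; G_1 = 82−1 = 81
step 1: 81 = 3^(3 + 1); sub 4 for 3: 4^(4 + 1); = 1024; G_2 = 1024−1 = 1023

ω^(ω + 1)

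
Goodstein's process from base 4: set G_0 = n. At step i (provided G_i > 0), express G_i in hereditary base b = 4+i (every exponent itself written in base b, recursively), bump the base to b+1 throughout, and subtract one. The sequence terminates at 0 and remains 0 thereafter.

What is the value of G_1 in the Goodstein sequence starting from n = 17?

25

G_0=17  [base 4] 4^2 + 1  →[4↦5]→  5^2 + 1 = 26  −1 ⇒ G_1=25
G_1=25  [base 5] 5^2  →[5↦6]→  6^2 = 36  −1 ⇒ G_2=35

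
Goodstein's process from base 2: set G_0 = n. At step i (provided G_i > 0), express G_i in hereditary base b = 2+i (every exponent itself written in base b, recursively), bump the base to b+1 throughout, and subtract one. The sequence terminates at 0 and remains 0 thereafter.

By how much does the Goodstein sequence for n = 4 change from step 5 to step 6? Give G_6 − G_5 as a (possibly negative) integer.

(0) 4|_2 = 2^2 ↦ 3^3|_3 = 27 ⇒ 26
(1) 26|_3 = 2·3^2 + 2·3 + 2 ↦ 2·4^2 + 2·4 + 2|_4 = 42 ⇒ 41
(2) 41|_4 = 2·4^2 + 2·4 + 1 ↦ 2·5^2 + 2·5 + 1|_5 = 61 ⇒ 60
(3) 60|_5 = 2·5^2 + 2·5 ↦ 2·6^2 + 2·6|_6 = 84 ⇒ 83
(4) 83|_6 = 2·6^2 + 6 + 5 ↦ 2·7^2 + 7 + 5|_7 = 110 ⇒ 109
(5) 109|_7 = 2·7^2 + 7 + 4 ↦ 2·8^2 + 8 + 4|_8 = 140 ⇒ 139

30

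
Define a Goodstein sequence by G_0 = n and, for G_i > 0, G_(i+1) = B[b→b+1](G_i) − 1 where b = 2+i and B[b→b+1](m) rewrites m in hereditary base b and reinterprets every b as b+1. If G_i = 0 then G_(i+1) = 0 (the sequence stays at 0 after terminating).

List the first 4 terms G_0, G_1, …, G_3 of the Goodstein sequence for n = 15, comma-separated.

[0] 15 ≡ 2^(2 + 1) + 2^2 + 2 + 1 (base 2). Lift 3: 112. −1: 111.
[1] 111 ≡ 3^(3 + 1) + 3^3 + 3 (base 3). Lift 4: 1284. −1: 1283.
[2] 1283 ≡ 4^(4 + 1) + 4^4 + 3 (base 4). Lift 5: 18753. −1: 18752.

15, 111, 1283, 18752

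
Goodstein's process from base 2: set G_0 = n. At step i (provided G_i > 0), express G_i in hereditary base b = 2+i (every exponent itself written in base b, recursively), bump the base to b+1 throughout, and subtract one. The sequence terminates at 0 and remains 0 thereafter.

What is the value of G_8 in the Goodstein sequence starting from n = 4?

i=0: 4 = 2^2 (b=2); 2→3: 3^3 = 27; 27−1 = 26
i=1: 26 = 2·3^2 + 2·3 + 2 (b=3); 3→4: 2·4^2 + 2·4 + 2 = 42; 42−1 = 41
i=2: 41 = 2·4^2 + 2·4 + 1 (b=4); 4→5: 2·5^2 + 2·5 + 1 = 61; 61−1 = 60
i=3: 60 = 2·5^2 + 2·5 (b=5); 5→6: 2·6^2 + 2·6 = 84; 84−1 = 83
i=4: 83 = 2·6^2 + 6 + 5 (b=6); 6→7: 2·7^2 + 7 + 5 = 110; 110−1 = 109
i=5: 109 = 2·7^2 + 7 + 4 (b=7); 7→8: 2·8^2 + 8 + 4 = 140; 140−1 = 139
i=6: 139 = 2·8^2 + 8 + 3 (b=8); 8→9: 2·9^2 + 9 + 3 = 174; 174−1 = 173
i=7: 173 = 2·9^2 + 9 + 2 (b=9); 9→10: 2·10^2 + 10 + 2 = 212; 212−1 = 211
i=8: 211 = 2·10^2 + 10 + 1 (b=10); 10→11: 2·11^2 + 11 + 1 = 254; 254−1 = 253

211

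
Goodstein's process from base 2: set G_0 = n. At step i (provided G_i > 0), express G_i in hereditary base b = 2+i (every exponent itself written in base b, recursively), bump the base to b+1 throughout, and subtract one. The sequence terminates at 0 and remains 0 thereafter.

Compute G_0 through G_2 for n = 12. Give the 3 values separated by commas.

12, 107, 1065

base 2: 12 = 2^(2 + 1) + 2^2; at 3: 3^(3 + 1) + 3^3 = 108; next = 107
base 3: 107 = 3^(3 + 1) + 2·3^2 + 2·3 + 2; at 4: 4^(4 + 1) + 2·4^2 + 2·4 + 2 = 1066; next = 1065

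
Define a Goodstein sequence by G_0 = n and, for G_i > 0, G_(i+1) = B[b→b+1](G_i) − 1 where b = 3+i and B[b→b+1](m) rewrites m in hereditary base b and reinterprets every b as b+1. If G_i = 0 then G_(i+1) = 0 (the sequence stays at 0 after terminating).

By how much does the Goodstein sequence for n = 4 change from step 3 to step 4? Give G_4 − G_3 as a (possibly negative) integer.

G_0=4  [base 3] 3 + 1  →[3↦4]→  4 + 1 = 5  −1 ⇒ G_1=4
G_1=4  [base 4] 4  →[4↦5]→  5 = 5  −1 ⇒ G_2=4
G_2=4  [base 5] 4  →[5↦6]→  4 = 4  −1 ⇒ G_3=3
G_3=3  [base 6] 3  →[6↦7]→  3 = 3  −1 ⇒ G_4=2

-1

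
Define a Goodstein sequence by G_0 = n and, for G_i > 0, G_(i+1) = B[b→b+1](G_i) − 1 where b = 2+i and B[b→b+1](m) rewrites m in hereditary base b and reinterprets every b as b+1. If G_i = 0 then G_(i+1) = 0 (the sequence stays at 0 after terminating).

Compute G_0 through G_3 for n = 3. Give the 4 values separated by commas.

[0] 3 ≡ 2 + 1 (base 2). Lift 3: 4. −1: 3.
[1] 3 ≡ 3 (base 3). Lift 4: 4. −1: 3.
[2] 3 ≡ 3 (base 4). Lift 5: 3. −1: 2.

3, 3, 3, 2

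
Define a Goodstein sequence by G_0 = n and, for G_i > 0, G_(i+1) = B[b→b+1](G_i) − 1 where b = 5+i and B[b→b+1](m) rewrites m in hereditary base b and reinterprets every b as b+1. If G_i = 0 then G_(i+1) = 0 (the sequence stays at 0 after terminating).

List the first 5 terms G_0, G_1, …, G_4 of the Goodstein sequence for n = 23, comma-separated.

step 0: 23 = 4·5 + 3; sub 6 for 5: 4·6 + 3; = 27; G_1 = 27−1 = 26
step 1: 26 = 4·6 + 2; sub 7 for 6: 4·7 + 2; = 30; G_2 = 30−1 = 29
step 2: 29 = 4·7 + 1; sub 8 for 7: 4·8 + 1; = 33; G_3 = 33−1 = 32
step 3: 32 = 4·8; sub 9 for 8: 4·9; = 36; G_4 = 36−1 = 35

23, 26, 29, 32, 35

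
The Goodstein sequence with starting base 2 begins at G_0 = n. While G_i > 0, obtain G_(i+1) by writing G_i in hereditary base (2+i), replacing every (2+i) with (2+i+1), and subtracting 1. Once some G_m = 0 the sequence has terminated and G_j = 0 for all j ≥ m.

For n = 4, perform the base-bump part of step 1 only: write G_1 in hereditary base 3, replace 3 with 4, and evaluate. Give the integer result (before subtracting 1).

[0] 4 ≡ 2^2 (base 2). Lift 3: 27. −1: 26.
[1] 26 ≡ 2·3^2 + 2·3 + 2 (base 3). Lift 4: 42. −1: 41.

42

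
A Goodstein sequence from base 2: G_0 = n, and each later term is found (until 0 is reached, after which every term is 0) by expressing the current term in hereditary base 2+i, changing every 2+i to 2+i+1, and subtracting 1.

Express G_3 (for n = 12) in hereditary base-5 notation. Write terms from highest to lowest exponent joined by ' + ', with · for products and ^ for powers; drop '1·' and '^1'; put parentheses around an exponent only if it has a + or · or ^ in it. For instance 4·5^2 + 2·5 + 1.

step 0: 12 = 2^(2 + 1) + 2^2; sub 3 for 2: 3^(3 + 1) + 3^3; = 108; G_1 = 108−1 = 107
step 1: 107 = 3^(3 + 1) + 2·3^2 + 2·3 + 2; sub 4 for 3: 4^(4 + 1) + 2·4^2 + 2·4 + 2; = 1066; G_2 = 1066−1 = 1065
step 2: 1065 = 4^(4 + 1) + 2·4^2 + 2·4 + 1; sub 5 for 4: 5^(5 + 1) + 2·5^2 + 2·5 + 1; = 15686; G_3 = 15686−1 = 15685

5^(5 + 1) + 2·5^2 + 2·5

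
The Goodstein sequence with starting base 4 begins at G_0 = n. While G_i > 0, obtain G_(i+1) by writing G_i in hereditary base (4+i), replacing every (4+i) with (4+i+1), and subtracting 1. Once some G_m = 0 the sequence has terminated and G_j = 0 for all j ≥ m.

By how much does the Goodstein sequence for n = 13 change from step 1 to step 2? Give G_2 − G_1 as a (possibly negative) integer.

2

base 4: 13 = 3·4 + 1; at 5: 3·5 + 1 = 16; next = 15
base 5: 15 = 3·5; at 6: 3·6 = 18; next = 17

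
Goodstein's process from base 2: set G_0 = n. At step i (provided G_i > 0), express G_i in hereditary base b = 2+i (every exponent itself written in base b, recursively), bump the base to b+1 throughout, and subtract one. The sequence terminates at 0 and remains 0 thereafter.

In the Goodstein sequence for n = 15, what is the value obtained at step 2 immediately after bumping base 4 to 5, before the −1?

18753

i=0: 15 = 2^(2 + 1) + 2^2 + 2 + 1 (b=2); 2→3: 3^(3 + 1) + 3^3 + 3 + 1 = 112; 112−1 = 111
i=1: 111 = 3^(3 + 1) + 3^3 + 3 (b=3); 3→4: 4^(4 + 1) + 4^4 + 4 = 1284; 1284−1 = 1283
i=2: 1283 = 4^(4 + 1) + 4^4 + 3 (b=4); 4→5: 5^(5 + 1) + 5^5 + 3 = 18753; 18753−1 = 18752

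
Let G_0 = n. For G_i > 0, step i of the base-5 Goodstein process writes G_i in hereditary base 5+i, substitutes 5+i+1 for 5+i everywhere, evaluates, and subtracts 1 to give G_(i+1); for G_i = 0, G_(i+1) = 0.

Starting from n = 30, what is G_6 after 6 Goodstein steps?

121

i=0: 30 = 5^2 + 5 (b=5); 5→6: 6^2 + 6 = 42; 42−1 = 41
i=1: 41 = 6^2 + 5 (b=6); 6→7: 7^2 + 5 = 54; 54−1 = 53
i=2: 53 = 7^2 + 4 (b=7); 7→8: 8^2 + 4 = 68; 68−1 = 67
i=3: 67 = 8^2 + 3 (b=8); 8→9: 9^2 + 3 = 84; 84−1 = 83
i=4: 83 = 9^2 + 2 (b=9); 9→10: 10^2 + 2 = 102; 102−1 = 101
i=5: 101 = 10^2 + 1 (b=10); 10→11: 11^2 + 1 = 122; 122−1 = 121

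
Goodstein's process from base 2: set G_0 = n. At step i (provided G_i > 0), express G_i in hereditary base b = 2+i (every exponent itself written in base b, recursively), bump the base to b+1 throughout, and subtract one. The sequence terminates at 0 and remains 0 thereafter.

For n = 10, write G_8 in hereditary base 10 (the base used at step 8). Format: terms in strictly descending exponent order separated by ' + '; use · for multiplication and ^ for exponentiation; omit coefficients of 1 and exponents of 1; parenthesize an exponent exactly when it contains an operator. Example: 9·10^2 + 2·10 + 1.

5·10^10 + 5·10^5 + 5·10^4 + 5·10^3 + 5·10^2 + 5·10 + 1

i=0: 10 = 2^(2 + 1) + 2 (b=2); 2→3: 3^(3 + 1) + 3 = 84; 84−1 = 83
i=1: 83 = 3^(3 + 1) + 2 (b=3); 3→4: 4^(4 + 1) + 2 = 1026; 1026−1 = 1025
i=2: 1025 = 4^(4 + 1) + 1 (b=4); 4→5: 5^(5 + 1) + 1 = 15626; 15626−1 = 15625
i=3: 15625 = 5^(5 + 1) (b=5); 5→6: 6^(6 + 1) = 279936; 279936−1 = 279935
i=4: 279935 = 5·6^6 + 5·6^5 + 5·6^4 + 5·6^3 + 5·6^2 + 5·6 + 5 (b=6); 6→7: 5·7^7 + 5·7^5 + 5·7^4 + 5·7^3 + 5·7^2 + 5·7 + 5 = 4215755; 4215755−1 = 4215754
i=5: 4215754 = 5·7^7 + 5·7^5 + 5·7^4 + 5·7^3 + 5·7^2 + 5·7 + 4 (b=7); 7→8: 5·8^8 + 5·8^5 + 5·8^4 + 5·8^3 + 5·8^2 + 5·8 + 4 = 84073324; 84073324−1 = 84073323
i=6: 84073323 = 5·8^8 + 5·8^5 + 5·8^4 + 5·8^3 + 5·8^2 + 5·8 + 3 (b=8); 8→9: 5·9^9 + 5·9^5 + 5·9^4 + 5·9^3 + 5·9^2 + 5·9 + 3 = 1937434593; 1937434593−1 = 1937434592
i=7: 1937434592 = 5·9^9 + 5·9^5 + 5·9^4 + 5·9^3 + 5·9^2 + 5·9 + 2 (b=9); 9→10: 5·10^10 + 5·10^5 + 5·10^4 + 5·10^3 + 5·10^2 + 5·10 + 2 = 50000555552; 50000555552−1 = 50000555551
i=8: 50000555551 = 5·10^10 + 5·10^5 + 5·10^4 + 5·10^3 + 5·10^2 + 5·10 + 1 (b=10); 10→11: 5·11^11 + 5·11^5 + 5·11^4 + 5·11^3 + 5·11^2 + 5·11 + 1 = 1426559238831; 1426559238831−1 = 1426559238830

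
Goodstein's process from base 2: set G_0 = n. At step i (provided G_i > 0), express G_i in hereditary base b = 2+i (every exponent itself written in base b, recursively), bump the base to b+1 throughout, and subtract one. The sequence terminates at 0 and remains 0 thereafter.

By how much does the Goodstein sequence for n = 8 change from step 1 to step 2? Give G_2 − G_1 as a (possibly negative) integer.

473

G_0 = 8. HB_2(8) = 2^(2 + 1). Bump = 81. G_1 = 80.
G_1 = 80. HB_3(80) = 2·3^3 + 2·3^2 + 2·3 + 2. Bump = 554. G_2 = 553.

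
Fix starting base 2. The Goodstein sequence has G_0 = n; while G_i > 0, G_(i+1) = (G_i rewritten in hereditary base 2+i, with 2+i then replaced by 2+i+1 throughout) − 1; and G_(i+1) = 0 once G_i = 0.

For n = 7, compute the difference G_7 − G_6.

20888664

[0] 7 ≡ 2^2 + 2 + 1 (base 2). Lift 3: 31. −1: 30.
[1] 30 ≡ 3^3 + 3 (base 3). Lift 4: 260. −1: 259.
[2] 259 ≡ 4^4 + 3 (base 4). Lift 5: 3128. −1: 3127.
[3] 3127 ≡ 5^5 + 2 (base 5). Lift 6: 46658. −1: 46657.
[4] 46657 ≡ 6^6 + 1 (base 6). Lift 7: 823544. −1: 823543.
[5] 823543 ≡ 7^7 (base 7). Lift 8: 16777216. −1: 16777215.
[6] 16777215 ≡ 7·8^7 + 7·8^6 + 7·8^5 + 7·8^4 + 7·8^3 + 7·8^2 + 7·8 + 7 (base 8). Lift 9: 37665880. −1: 37665879.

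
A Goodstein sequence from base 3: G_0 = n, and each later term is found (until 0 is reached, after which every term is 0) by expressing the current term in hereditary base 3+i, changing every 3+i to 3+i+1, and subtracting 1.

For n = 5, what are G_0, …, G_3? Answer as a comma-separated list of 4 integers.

5, 5, 5, 5

G_0=5  [base 3] 3 + 2  →[3↦4]→  4 + 2 = 6  −1 ⇒ G_1=5
G_1=5  [base 4] 4 + 1  →[4↦5]→  5 + 1 = 6  −1 ⇒ G_2=5
G_2=5  [base 5] 5  →[5↦6]→  6 = 6  −1 ⇒ G_3=5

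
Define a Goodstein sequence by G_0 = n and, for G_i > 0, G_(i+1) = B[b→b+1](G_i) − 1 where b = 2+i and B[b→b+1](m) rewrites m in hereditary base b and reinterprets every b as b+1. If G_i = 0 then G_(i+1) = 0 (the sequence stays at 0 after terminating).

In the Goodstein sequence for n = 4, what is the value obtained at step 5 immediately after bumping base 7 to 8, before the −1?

140

i=0: 4 = 2^2 (b=2); 2→3: 3^3 = 27; 27−1 = 26
i=1: 26 = 2·3^2 + 2·3 + 2 (b=3); 3→4: 2·4^2 + 2·4 + 2 = 42; 42−1 = 41
i=2: 41 = 2·4^2 + 2·4 + 1 (b=4); 4→5: 2·5^2 + 2·5 + 1 = 61; 61−1 = 60
i=3: 60 = 2·5^2 + 2·5 (b=5); 5→6: 2·6^2 + 2·6 = 84; 84−1 = 83
i=4: 83 = 2·6^2 + 6 + 5 (b=6); 6→7: 2·7^2 + 7 + 5 = 110; 110−1 = 109
i=5: 109 = 2·7^2 + 7 + 4 (b=7); 7→8: 2·8^2 + 8 + 4 = 140; 140−1 = 139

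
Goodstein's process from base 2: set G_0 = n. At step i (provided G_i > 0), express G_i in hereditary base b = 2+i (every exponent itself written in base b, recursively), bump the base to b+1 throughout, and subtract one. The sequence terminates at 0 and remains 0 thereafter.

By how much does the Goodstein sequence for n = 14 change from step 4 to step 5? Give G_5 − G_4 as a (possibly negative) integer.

5536249

G_0=14  [base 2] 2^(2 + 1) + 2^2 + 2  →[2↦3]→  3^(3 + 1) + 3^3 + 3 = 111  −1 ⇒ G_1=110
G_1=110  [base 3] 3^(3 + 1) + 3^3 + 2  →[3↦4]→  4^(4 + 1) + 4^4 + 2 = 1282  −1 ⇒ G_2=1281
G_2=1281  [base 4] 4^(4 + 1) + 4^4 + 1  →[4↦5]→  5^(5 + 1) + 5^5 + 1 = 18751  −1 ⇒ G_3=18750
G_3=18750  [base 5] 5^(5 + 1) + 5^5  →[5↦6]→  6^(6 + 1) + 6^6 = 326592  −1 ⇒ G_4=326591
G_4=326591  [base 6] 6^(6 + 1) + 5·6^5 + 5·6^4 + 5·6^3 + 5·6^2 + 5·6 + 5  →[6↦7]→  7^(7 + 1) + 5·7^5 + 5·7^4 + 5·7^3 + 5·7^2 + 5·7 + 5 = 5862841  −1 ⇒ G_5=5862840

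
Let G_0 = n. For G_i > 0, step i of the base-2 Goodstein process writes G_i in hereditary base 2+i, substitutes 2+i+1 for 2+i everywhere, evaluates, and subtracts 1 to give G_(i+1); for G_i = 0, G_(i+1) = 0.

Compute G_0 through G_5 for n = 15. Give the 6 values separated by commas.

15, 111, 1283, 18752, 326593, 6588344

[0] 15 ≡ 2^(2 + 1) + 2^2 + 2 + 1 (base 2). Lift 3: 112. −1: 111.
[1] 111 ≡ 3^(3 + 1) + 3^3 + 3 (base 3). Lift 4: 1284. −1: 1283.
[2] 1283 ≡ 4^(4 + 1) + 4^4 + 3 (base 4). Lift 5: 18753. −1: 18752.
[3] 18752 ≡ 5^(5 + 1) + 5^5 + 2 (base 5). Lift 6: 326594. −1: 326593.
[4] 326593 ≡ 6^(6 + 1) + 6^6 + 1 (base 6). Lift 7: 6588345. −1: 6588344.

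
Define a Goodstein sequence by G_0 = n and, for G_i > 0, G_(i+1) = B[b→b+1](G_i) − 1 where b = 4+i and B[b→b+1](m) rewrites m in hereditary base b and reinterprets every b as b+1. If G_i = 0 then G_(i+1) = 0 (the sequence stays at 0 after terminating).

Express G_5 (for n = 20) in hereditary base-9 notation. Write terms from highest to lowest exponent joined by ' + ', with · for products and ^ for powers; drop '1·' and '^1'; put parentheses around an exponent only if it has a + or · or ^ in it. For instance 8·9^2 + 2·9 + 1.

base 4: 20 = 4^2 + 4; at 5: 5^2 + 5 = 30; next = 29
base 5: 29 = 5^2 + 4; at 6: 6^2 + 4 = 40; next = 39
base 6: 39 = 6^2 + 3; at 7: 7^2 + 3 = 52; next = 51
base 7: 51 = 7^2 + 2; at 8: 8^2 + 2 = 66; next = 65
base 8: 65 = 8^2 + 1; at 9: 9^2 + 1 = 82; next = 81
base 9: 81 = 9^2; at 10: 10^2 = 100; next = 99

9^2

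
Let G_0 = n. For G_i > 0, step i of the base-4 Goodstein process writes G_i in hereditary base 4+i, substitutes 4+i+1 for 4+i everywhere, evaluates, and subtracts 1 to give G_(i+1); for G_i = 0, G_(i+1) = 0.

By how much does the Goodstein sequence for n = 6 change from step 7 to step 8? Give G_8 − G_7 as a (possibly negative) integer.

-1

G_0 = 6. HB_4(6) = 4 + 2. Bump = 7. G_1 = 6.
G_1 = 6. HB_5(6) = 5 + 1. Bump = 7. G_2 = 6.
G_2 = 6. HB_6(6) = 6. Bump = 7. G_3 = 6.
G_3 = 6. HB_7(6) = 6. Bump = 6. G_4 = 5.
G_4 = 5. HB_8(5) = 5. Bump = 5. G_5 = 4.
G_5 = 4. HB_9(4) = 4. Bump = 4. G_6 = 3.
G_6 = 3. HB_10(3) = 3. Bump = 3. G_7 = 2.
G_7 = 2. HB_11(2) = 2. Bump = 2. G_8 = 1.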